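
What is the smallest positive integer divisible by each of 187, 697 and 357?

lcm(187, 697) = 187·697/gcd = 130339/17 = 7667
lcm(7667, 357) = 7667·357/gcd = 2737119/17 = 161007

161007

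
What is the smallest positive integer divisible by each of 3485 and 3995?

gcd first: 3995 = 1·3485 + 510; 3485 = 6·510 + 425; 510 = 1·425 + 85; 425 = 5·85 + 0 → gcd = 85
lcm = 3485·3995/gcd = 13922575/85 = 163795

163795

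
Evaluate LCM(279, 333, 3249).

3726603

lcm(279, 333) = 279·333/gcd = 92907/9 = 10323
lcm(10323, 3249) = 10323·3249/gcd = 33539427/9 = 3726603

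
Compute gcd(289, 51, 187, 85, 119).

17

gcd(289, 51): 289 = 5·51 + 34; 51 = 1·34 + 17; 34 = 2·17 + 0 → 17
gcd(17, 187): 187 = 11·17 + 0 → 17
gcd(17, 85): 85 = 5·17 + 0 → 17
gcd(17, 119): 119 = 7·17 + 0 → 17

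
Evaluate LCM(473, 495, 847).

1638945

lcm(473, 495) = 473·495/gcd = 234135/11 = 21285
lcm(21285, 847) = 21285·847/gcd = 18028395/11 = 1638945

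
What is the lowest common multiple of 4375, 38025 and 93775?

24960560625

4375 = 5⁴ · 7; 38025 = 3² · 5² · 13²; 93775 = 5² · 11² · 31
lcm takes max exponent of each prime: 3² · 5⁴ · 7 · 11² · 13² · 31 = 24960560625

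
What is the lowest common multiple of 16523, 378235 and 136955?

16523 = 13 · 31 · 41; 378235 = 5 · 11 · 13 · 23²; 136955 = 5 · 7² · 13 · 43
lcm takes max exponent of each prime: 5 · 7² · 11 · 13 · 23² · 31 · 41 · 43 = 1012912195295

1012912195295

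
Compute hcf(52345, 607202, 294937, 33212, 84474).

361

gcd(52345, 607202): 607202 = 11·52345 + 31407; 52345 = 1·31407 + 20938; 31407 = 1·20938 + 10469; 20938 = 2·10469 + 0 → 10469
gcd(10469, 294937): 294937 = 28·10469 + 1805; 10469 = 5·1805 + 1444; 1805 = 1·1444 + 361; 1444 = 4·361 + 0 → 361
gcd(361, 33212): 33212 = 92·361 + 0 → 361
gcd(361, 84474): 84474 = 234·361 + 0 → 361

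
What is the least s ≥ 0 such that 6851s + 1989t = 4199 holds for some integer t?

7

gcd(6851, 1989) = 221 (Euclid: 6851 = 3·1989 + 884; 1989 = 2·884 + 221; 884 = 4·221 + 0), and 221 | 4199.
Extended Euclid: 6851·(-2) + 1989·(7) = 221. Scale by 19: s₀ = -38.
General solution s = s₀ + 9k; reducing mod 9 gives s = 7 (and t = -22).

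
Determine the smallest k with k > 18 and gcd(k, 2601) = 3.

2601 = 3·867. Any k with gcd(k, 2601) = 3 is a multiple of 3, say 3s, with s coprime to 867.
Need s > 18/3, so s ≥ 7. First s ≥ 7 with gcd(s, 867) = 1 is s = 7. Thus k = 3·7 = 21.

21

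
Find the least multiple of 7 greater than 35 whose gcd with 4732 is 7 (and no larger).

4732 = 7·676. Any m with gcd(m, 4732) = 7 is a multiple of 7, say 7s, with s coprime to 676.
Need s > 35/7, so s ≥ 6. First s ≥ 6 with gcd(s, 676) = 1 is s = 7. Thus m = 7·7 = 49.

49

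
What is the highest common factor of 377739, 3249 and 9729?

gcd(377739, 3249): 377739 = 116·3249 + 855; 3249 = 3·855 + 684; 855 = 1·684 + 171; 684 = 4·171 + 0 → 171
gcd(171, 9729): 9729 = 56·171 + 153; 171 = 1·153 + 18; 153 = 8·18 + 9; 18 = 2·9 + 0 → 9

9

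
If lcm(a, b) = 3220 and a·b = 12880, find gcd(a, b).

gcd·lcm = product, so gcd = 12880/3220 = 4.

4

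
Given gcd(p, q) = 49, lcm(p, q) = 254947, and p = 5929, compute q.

p·q = gcd·lcm = 49·254947 = 12492403, so q = 12492403/5929 = 2107.

2107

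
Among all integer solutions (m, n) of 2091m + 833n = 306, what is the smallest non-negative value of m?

36

Euclid: 2091 = 2·833 + 425; 833 = 1·425 + 408; 425 = 1·408 + 17; 408 = 24·17 + 0 → gcd = 17; 306 = 17·18.
Back-substitution yields 2091·(2) + 833·(-5) = 17, so one solution is m = 2·18 = 36, n = -5·18 = -90.
Solutions in m differ by 833/17 = 49; the one in [0, 49) is 36 mod 49 = 36.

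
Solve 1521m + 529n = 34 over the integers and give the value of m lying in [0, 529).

272

gcd(1521, 529) = 1 (Euclid: 1521 = 2·529 + 463; 529 = 1·463 + 66; 463 = 7·66 + 1; 66 = 66·1 + 0), and 1 | 34.
Extended Euclid: 1521·(8) + 529·(-23) = 1. Scale by 34: m₀ = 272.
General solution m = m₀ + 529t; reducing mod 529 gives m = 272 (and n = -782).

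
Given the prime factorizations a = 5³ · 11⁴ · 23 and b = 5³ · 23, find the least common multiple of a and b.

max exponent per prime: 5³ · 11⁴ · 23 = 42092875

42092875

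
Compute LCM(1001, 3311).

1001 = 7 · 11 · 13; 3311 = 7 · 11 · 43
max exponents: 7 · 11 · 13 · 43 = 43043

43043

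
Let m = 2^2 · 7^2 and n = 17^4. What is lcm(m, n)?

16370116

max exponent per prime: 2^2 · 7^2 · 17^4 = 16370116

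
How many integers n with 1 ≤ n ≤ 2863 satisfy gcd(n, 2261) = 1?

2188

2261 = 7·17·19. Inclusion–exclusion on these primes:
2863 − ⌊2863/7⌋ − ⌊2863/17⌋ − ⌊2863/19⌋ + ⌊2863/119⌋ + ⌊2863/133⌋ + ⌊2863/323⌋ − ⌊2863/2261⌋ = 2188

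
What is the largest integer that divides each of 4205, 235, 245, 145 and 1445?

5

4205 = 5 · 29²; 235 = 5 · 47; 245 = 5 · 7²; 145 = 5 · 29; 1445 = 5 · 17²
gcd takes min exponent of each prime: 5 = 5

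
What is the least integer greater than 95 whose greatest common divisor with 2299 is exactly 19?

gcd(x, 2299) = 19 forces 19 | x; write x = 19s. Then gcd(19s, 19·121) = 19·gcd(s, 121), so need gcd(s, 121) = 1.
19s > 95 gives s ≥ 6. The least s ≥ 6 coprime to 121 is 6, so x = 19·6 = 114.

114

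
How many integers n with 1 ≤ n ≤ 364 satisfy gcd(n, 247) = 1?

318

Prime factors of 247: 13, 19. Count integers ≤ 364 divisible by none of them.
By inclusion–exclusion: 364 − ⌊364/13⌋ − ⌊364/19⌋ + ⌊364/247⌋ = 318.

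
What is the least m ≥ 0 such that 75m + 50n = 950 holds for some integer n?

0

gcd(75, 50) = 25 (Euclid: 75 = 1·50 + 25; 50 = 2·25 + 0), and 25 | 950.
Extended Euclid: 75·(1) + 50·(-1) = 25. Scale by 38: m₀ = 38.
General solution m = m₀ + 2t; reducing mod 2 gives m = 0 (and n = 19).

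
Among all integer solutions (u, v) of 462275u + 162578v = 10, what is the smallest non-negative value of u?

Euclid: 462275 = 2·162578 + 137119; 162578 = 1·137119 + 25459; 137119 = 5·25459 + 9824; 25459 = 2·9824 + 5811; 9824 = 1·5811 + 4013; 5811 = 1·4013 + 1798; 4013 = 2·1798 + 417; 1798 = 4·417 + 130; 417 = 3·130 + 27; 130 = 4·27 + 22; 27 = 1·22 + 5; 22 = 4·5 + 2; 5 = 2·2 + 1; 2 = 2·1 + 0 → gcd = 1; 10 = 1·10.
Back-substitution yields 462275·(66279) + 162578·(-188458) = 1, so one solution is u = 66279·10 = 662790, v = -188458·10 = -1884580.
Solutions in u differ by 162578/1 = 162578; the one in [0, 162578) is 662790 mod 162578 = 12478.

12478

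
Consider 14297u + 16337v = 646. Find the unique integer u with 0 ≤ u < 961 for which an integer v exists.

Euclid: 16337 = 1·14297 + 2040; 14297 = 7·2040 + 17; 2040 = 120·17 + 0 → gcd = 17; 646 = 17·38.
Back-substitution yields 14297·(8) + 16337·(-7) = 17, so one solution is u = 8·38 = 304, v = -7·38 = -266.
Solutions in u differ by 16337/17 = 961; the one in [0, 961) is 304 mod 961 = 304.

304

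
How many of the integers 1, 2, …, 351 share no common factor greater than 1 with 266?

143

266 = 2·7·19. Inclusion–exclusion on these primes:
351 − ⌊351/2⌋ − ⌊351/7⌋ − ⌊351/19⌋ + ⌊351/14⌋ + ⌊351/38⌋ + ⌊351/133⌋ − ⌊351/266⌋ = 143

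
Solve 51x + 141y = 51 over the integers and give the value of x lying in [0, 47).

Reduce mod 141: 51x ≡ 51 (mod 141). With g = gcd(51, 141) = 3 dividing 51, divide through: 17x ≡ 17 (mod 47).
Since gcd(17, 47) = 1, x ≡ 17·(17)⁻¹ ≡ 1 (mod 47). Smallest non-negative: 1.

1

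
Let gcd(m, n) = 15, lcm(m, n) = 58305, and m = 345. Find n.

Using mn = gcd(m,n)·lcm(m,n) = 15·58305 = 874575, we get n = 874575/345 = 2535.

2535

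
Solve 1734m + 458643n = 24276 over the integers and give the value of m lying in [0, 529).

14

Reduce mod 458643: 1734m ≡ 24276 (mod 458643). With g = gcd(1734, 458643) = 867 dividing 24276, divide through: 2m ≡ 28 (mod 529).
Since gcd(2, 529) = 1, m ≡ 28·(2)⁻¹ ≡ 14 (mod 529). Smallest non-negative: 14.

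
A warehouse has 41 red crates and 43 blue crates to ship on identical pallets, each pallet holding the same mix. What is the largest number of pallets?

1

41 = 41
43 = 43
Common: 1 = 1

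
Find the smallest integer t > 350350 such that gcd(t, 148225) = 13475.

363825

gcd(t, 148225) = 13475 forces 13475 | t; write t = 13475s. Then gcd(13475s, 13475·11) = 13475·gcd(s, 11), so need gcd(s, 11) = 1.
13475s > 350350 gives s ≥ 27. The least s ≥ 27 coprime to 11 is 27, so t = 13475·27 = 363825.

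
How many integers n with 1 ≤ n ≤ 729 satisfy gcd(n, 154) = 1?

285

154 = 2·7·11. Inclusion–exclusion on these primes:
729 − ⌊729/2⌋ − ⌊729/7⌋ − ⌊729/11⌋ + ⌊729/14⌋ + ⌊729/22⌋ + ⌊729/77⌋ − ⌊729/154⌋ = 285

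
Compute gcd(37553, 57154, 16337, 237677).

gcd(37553, 57154): 57154 = 1·37553 + 19601; 37553 = 1·19601 + 17952; 19601 = 1·17952 + 1649; 17952 = 10·1649 + 1462; 1649 = 1·1462 + 187; 1462 = 7·187 + 153; 187 = 1·153 + 34; 153 = 4·34 + 17; 34 = 2·17 + 0 → 17
gcd(17, 16337): 16337 = 961·17 + 0 → 17
gcd(17, 237677): 237677 = 13981·17 + 0 → 17

17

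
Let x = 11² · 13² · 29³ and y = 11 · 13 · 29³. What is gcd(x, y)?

3487627

min exponent per shared prime: 11 · 13 · 29³ = 3487627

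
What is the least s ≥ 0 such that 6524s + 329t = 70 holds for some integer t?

Euclid: 6524 = 19·329 + 273; 329 = 1·273 + 56; 273 = 4·56 + 49; 56 = 1·49 + 7; 49 = 7·7 + 0 → gcd = 7; 70 = 7·10.
Back-substitution yields 6524·(-6) + 329·(119) = 7, so one solution is s = -6·10 = -60, t = 119·10 = 1190.
Solutions in s differ by 329/7 = 47; the one in [0, 47) is -60 mod 47 = 34.

34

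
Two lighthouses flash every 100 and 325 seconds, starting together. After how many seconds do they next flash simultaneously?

1300

100 = 2² · 5²; 325 = 5² · 13
max exponents: 2² · 5² · 13 = 1300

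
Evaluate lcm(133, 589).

4123

gcd first: 589 = 4·133 + 57; 133 = 2·57 + 19; 57 = 3·19 + 0 → gcd = 19
lcm = 133·589/gcd = 78337/19 = 4123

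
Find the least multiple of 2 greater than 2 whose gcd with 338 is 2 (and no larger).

4

gcd(x, 338) = 2 forces 2 | x; write x = 2s. Then gcd(2s, 2·169) = 2·gcd(s, 169), so need gcd(s, 169) = 1.
2s > 2 gives s ≥ 2. The least s ≥ 2 coprime to 169 is 2, so x = 2·2 = 4.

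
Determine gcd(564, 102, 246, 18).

6

gcd(564, 102): 564 = 5·102 + 54; 102 = 1·54 + 48; 54 = 1·48 + 6; 48 = 8·6 + 0 → 6
gcd(6, 246): 246 = 41·6 + 0 → 6
gcd(6, 18): 18 = 3·6 + 0 → 6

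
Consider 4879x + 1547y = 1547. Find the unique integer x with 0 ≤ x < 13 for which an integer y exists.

0

Reduce mod 1547: 4879x ≡ 1547 (mod 1547). With g = gcd(4879, 1547) = 119 dividing 1547, divide through: 41x ≡ 13 (mod 13).
Since gcd(41, 13) = 1, x ≡ 13·(41)⁻¹ ≡ 0 (mod 13). Smallest non-negative: 0.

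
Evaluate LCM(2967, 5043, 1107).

2967 = 3 · 23 · 43; 5043 = 3 · 41²; 1107 = 3³ · 41
lcm takes max exponent of each prime: 3³ · 23 · 41² · 43 = 44887743

44887743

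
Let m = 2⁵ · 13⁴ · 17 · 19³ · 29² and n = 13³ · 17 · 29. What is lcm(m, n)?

max exponent per prime: 2⁵ · 13⁴ · 17 · 19³ · 29² = 89624987392096

89624987392096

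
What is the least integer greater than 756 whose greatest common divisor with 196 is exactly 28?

812

Multiples of 28 above 756: 28·28, 28·29, … . Need the cofactor coprime to 196/28 = 7.
Checking s = 28, 29, … the first with gcd(s, 7) = 1 is s = 29, giving 812.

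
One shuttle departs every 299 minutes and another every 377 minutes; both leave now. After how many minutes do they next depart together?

8671

299 = 13 · 23; 377 = 13 · 29
max exponents: 13 · 23 · 29 = 8671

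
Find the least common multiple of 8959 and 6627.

59371293

gcd first: 8959 = 1·6627 + 2332; 6627 = 2·2332 + 1963; 2332 = 1·1963 + 369; 1963 = 5·369 + 118; 369 = 3·118 + 15; 118 = 7·15 + 13; 15 = 1·13 + 2; 13 = 6·2 + 1; 2 = 2·1 + 0 → gcd = 1
lcm = 8959·6627/gcd = 59371293/1 = 59371293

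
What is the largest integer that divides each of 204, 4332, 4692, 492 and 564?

12

204 = 2² · 3 · 17; 4332 = 2² · 3 · 19²; 4692 = 2² · 3 · 17 · 23; 492 = 2² · 3 · 41; 564 = 2² · 3 · 47
gcd takes min exponent of each prime: 2² · 3 = 12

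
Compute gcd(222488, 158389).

Euclid: 222488 = 1·158389 + 64099; 158389 = 2·64099 + 30191; 64099 = 2·30191 + 3717; 30191 = 8·3717 + 455; 3717 = 8·455 + 77; 455 = 5·77 + 70; 77 = 1·70 + 7; 70 = 10·7 + 0. Last nonzero remainder: 7.

7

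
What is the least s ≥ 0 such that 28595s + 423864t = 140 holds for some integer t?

27052

Euclid: 423864 = 14·28595 + 23534; 28595 = 1·23534 + 5061; 23534 = 4·5061 + 3290; 5061 = 1·3290 + 1771; 3290 = 1·1771 + 1519; 1771 = 1·1519 + 252; 1519 = 6·252 + 7; 252 = 36·7 + 0 → gcd = 7; 140 = 7·20.
Back-substitution yields 28595·(-1675) + 423864·(113) = 7, so one solution is s = -1675·20 = -33500, t = 113·20 = 2260.
Solutions in s differ by 423864/7 = 60552; the one in [0, 60552) is -33500 mod 60552 = 27052.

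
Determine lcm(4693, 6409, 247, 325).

4693 = 13 · 19²; 6409 = 13 · 17 · 29; 247 = 13 · 19; 325 = 5² · 13
lcm takes max exponent of each prime: 5² · 13 · 17 · 19² · 29 = 57841225

57841225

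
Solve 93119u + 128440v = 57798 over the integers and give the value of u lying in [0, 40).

2

Euclid: 128440 = 1·93119 + 35321; 93119 = 2·35321 + 22477; 35321 = 1·22477 + 12844; 22477 = 1·12844 + 9633; 12844 = 1·9633 + 3211; 9633 = 3·3211 + 0 → gcd = 3211; 57798 = 3211·18.
Back-substitution yields 93119·(-11) + 128440·(8) = 3211, so one solution is u = -11·18 = -198, v = 8·18 = 144.
Solutions in u differ by 128440/3211 = 40; the one in [0, 40) is -198 mod 40 = 2.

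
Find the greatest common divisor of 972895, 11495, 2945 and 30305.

gcd(972895, 11495): 972895 = 84·11495 + 7315; 11495 = 1·7315 + 4180; 7315 = 1·4180 + 3135; 4180 = 1·3135 + 1045; 3135 = 3·1045 + 0 → 1045
gcd(1045, 2945): 2945 = 2·1045 + 855; 1045 = 1·855 + 190; 855 = 4·190 + 95; 190 = 2·95 + 0 → 95
gcd(95, 30305): 30305 = 319·95 + 0 → 95

95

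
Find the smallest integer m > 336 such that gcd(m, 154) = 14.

154 = 14·11. Any m with gcd(m, 154) = 14 is a multiple of 14, say 14s, with s coprime to 11.
Need s > 336/14, so s ≥ 25. First s ≥ 25 with gcd(s, 11) = 1 is s = 25. Thus m = 14·25 = 350.

350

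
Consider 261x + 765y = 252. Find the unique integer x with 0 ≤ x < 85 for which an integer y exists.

42

Euclid: 765 = 2·261 + 243; 261 = 1·243 + 18; 243 = 13·18 + 9; 18 = 2·9 + 0 → gcd = 9; 252 = 9·28.
Back-substitution yields 261·(-41) + 765·(14) = 9, so one solution is x = -41·28 = -1148, y = 14·28 = 392.
Solutions in x differ by 765/9 = 85; the one in [0, 85) is -1148 mod 85 = 42.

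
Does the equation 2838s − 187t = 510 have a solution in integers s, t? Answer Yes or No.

By Bézout, 2838s − 187t = 510 has integer solutions iff gcd(2838, 187) | 510.
Euclid: 2838 = 15·187 + 33; 187 = 5·33 + 22; 33 = 1·22 + 11; 22 = 2·11 + 0. gcd = 11; 510 mod 11 = 4. No.

No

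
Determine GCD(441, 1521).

441 = 3² · 7²
1521 = 3² · 13²
Common: 3² = 9

9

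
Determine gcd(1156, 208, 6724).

4

gcd(1156, 208): 1156 = 5·208 + 116; 208 = 1·116 + 92; 116 = 1·92 + 24; 92 = 3·24 + 20; 24 = 1·20 + 4; 20 = 5·4 + 0 → 4
gcd(4, 6724): 6724 = 1681·4 + 0 → 4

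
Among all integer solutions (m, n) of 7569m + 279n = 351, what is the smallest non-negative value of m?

2

Euclid: 7569 = 27·279 + 36; 279 = 7·36 + 27; 36 = 1·27 + 9; 27 = 3·9 + 0 → gcd = 9; 351 = 9·39.
Back-substitution yields 7569·(8) + 279·(-217) = 9, so one solution is m = 8·39 = 312, n = -217·39 = -8463.
Solutions in m differ by 279/9 = 31; the one in [0, 31) is 312 mod 31 = 2.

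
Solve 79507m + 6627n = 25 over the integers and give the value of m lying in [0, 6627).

1168

Euclid: 79507 = 11·6627 + 6610; 6627 = 1·6610 + 17; 6610 = 388·17 + 14; 17 = 1·14 + 3; 14 = 4·3 + 2; 3 = 1·2 + 1; 2 = 2·1 + 0 → gcd = 1; 25 = 1·25.
Back-substitution yields 79507·(-2339) + 6627·(28062) = 1, so one solution is m = -2339·25 = -58475, n = 28062·25 = 701550.
Solutions in m differ by 6627/1 = 6627; the one in [0, 6627) is -58475 mod 6627 = 1168.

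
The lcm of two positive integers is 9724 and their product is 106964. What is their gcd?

gcd·lcm = product, so gcd = 106964/9724 = 11.

11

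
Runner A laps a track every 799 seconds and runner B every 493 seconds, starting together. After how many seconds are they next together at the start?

gcd first: 799 = 1·493 + 306; 493 = 1·306 + 187; 306 = 1·187 + 119; 187 = 1·119 + 68; 119 = 1·68 + 51; 68 = 1·51 + 17; 51 = 3·17 + 0 → gcd = 17
lcm = 799·493/gcd = 393907/17 = 23171

23171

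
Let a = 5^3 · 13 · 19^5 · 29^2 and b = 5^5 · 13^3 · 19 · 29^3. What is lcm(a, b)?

414612199964584375

max exponent per prime: 5^5 · 13^3 · 19^5 · 29^3 = 414612199964584375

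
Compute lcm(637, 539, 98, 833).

238238

637 = 7² · 13; 539 = 7² · 11; 98 = 2 · 7²; 833 = 7² · 17
lcm takes max exponent of each prime: 2 · 7² · 11 · 13 · 17 = 238238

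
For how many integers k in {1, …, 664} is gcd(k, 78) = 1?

78 = 2·3·13. Inclusion–exclusion on these primes:
664 − ⌊664/2⌋ − ⌊664/3⌋ − ⌊664/13⌋ + ⌊664/6⌋ + ⌊664/26⌋ + ⌊664/39⌋ − ⌊664/78⌋ = 204

204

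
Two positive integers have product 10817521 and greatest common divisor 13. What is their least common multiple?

Since gcd(p,q)·lcm(p,q) = pq, lcm = 10817521/13 = 832117.

832117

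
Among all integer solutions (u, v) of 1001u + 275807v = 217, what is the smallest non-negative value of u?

Euclid: 275807 = 275·1001 + 532; 1001 = 1·532 + 469; 532 = 1·469 + 63; 469 = 7·63 + 28; 63 = 2·28 + 7; 28 = 4·7 + 0 → gcd = 7; 217 = 7·31.
Back-substitution yields 1001·(-8817) + 275807·(32) = 7, so one solution is u = -8817·31 = -273327, v = 32·31 = 992.
Solutions in u differ by 275807/7 = 39401; the one in [0, 39401) is -273327 mod 39401 = 2480.

2480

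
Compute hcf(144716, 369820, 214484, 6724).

4

144716 = 2² · 11² · 13 · 23; 369820 = 2² · 5 · 11 · 41²; 214484 = 2² · 29 · 43²; 6724 = 2² · 41²
gcd takes min exponent of each prime: 2² = 4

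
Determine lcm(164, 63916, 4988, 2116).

164 = 2² · 41; 63916 = 2² · 19 · 29²; 4988 = 2² · 29 · 43; 2116 = 2² · 23²
lcm takes max exponent of each prime: 2² · 19 · 23² · 29² · 41 · 43 = 59609787332

59609787332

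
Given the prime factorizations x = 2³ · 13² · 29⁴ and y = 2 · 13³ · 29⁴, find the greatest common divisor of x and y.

239060978

min exponent per shared prime: 2 · 13² · 29⁴ = 239060978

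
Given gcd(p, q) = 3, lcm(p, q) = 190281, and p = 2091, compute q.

p·q = gcd·lcm = 3·190281 = 570843, so q = 570843/2091 = 273.

273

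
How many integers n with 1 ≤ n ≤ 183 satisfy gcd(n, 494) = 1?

80

494 = 2·13·19. Inclusion–exclusion on these primes:
183 − ⌊183/2⌋ − ⌊183/13⌋ − ⌊183/19⌋ + ⌊183/26⌋ + ⌊183/38⌋ + ⌊183/247⌋ − ⌊183/494⌋ = 80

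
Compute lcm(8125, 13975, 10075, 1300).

43322500

lcm(8125, 13975) = 8125·13975/gcd = 113546875/325 = 349375
lcm(349375, 10075) = 349375·10075/gcd = 3519953125/325 = 10830625
lcm(10830625, 1300) = 10830625·1300/gcd = 14079812500/325 = 43322500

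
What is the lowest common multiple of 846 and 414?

gcd first: 846 = 2·414 + 18; 414 = 23·18 + 0 → gcd = 18
lcm = 846·414/gcd = 350244/18 = 19458

19458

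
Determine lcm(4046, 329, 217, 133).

lcm(4046, 329) = 4046·329/gcd = 1331134/7 = 190162
lcm(190162, 217) = 190162·217/gcd = 41265154/7 = 5895022
lcm(5895022, 133) = 5895022·133/gcd = 784037926/7 = 112005418

112005418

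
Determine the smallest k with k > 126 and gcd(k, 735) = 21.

168

Multiples of 21 above 126: 21·7, 21·8, … . Need the cofactor coprime to 735/21 = 35.
Checking s = 7, 8, … the first with gcd(s, 35) = 1 is s = 8, giving 168.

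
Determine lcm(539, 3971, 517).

9145213

539 = 7² · 11; 3971 = 11 · 19²; 517 = 11 · 47
lcm takes max exponent of each prime: 7² · 11 · 19² · 47 = 9145213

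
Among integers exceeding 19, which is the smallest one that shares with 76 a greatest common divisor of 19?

Multiples of 19 above 19: 19·2, 19·3, … . Need the cofactor coprime to 76/19 = 4.
Checking s = 2, 3, … the first with gcd(s, 4) = 1 is s = 3, giving 57.

57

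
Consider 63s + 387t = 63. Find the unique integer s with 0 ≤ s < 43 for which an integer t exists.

1

gcd(63, 387) = 9 (Euclid: 387 = 6·63 + 9; 63 = 7·9 + 0), and 9 | 63.
Extended Euclid: 63·(-6) + 387·(1) = 9. Scale by 7: s₀ = -42.
General solution s = s₀ + 43k; reducing mod 43 gives s = 1 (and t = 0).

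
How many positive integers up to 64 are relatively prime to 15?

15 = 3·5. Inclusion–exclusion on these primes:
64 − ⌊64/3⌋ − ⌊64/5⌋ + ⌊64/15⌋ = 35

35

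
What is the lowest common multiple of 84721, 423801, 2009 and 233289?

84721 = 7³ · 13 · 19; 423801 = 3² · 7² · 31²; 2009 = 7² · 41; 233289 = 3² · 7² · 23²
lcm takes max exponent of each prime: 3² · 7³ · 13 · 19 · 23² · 31² · 41 = 15892656588081

15892656588081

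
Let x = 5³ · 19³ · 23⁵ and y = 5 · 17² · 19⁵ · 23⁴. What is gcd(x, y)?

min exponent per shared prime: 5 · 19³ · 23⁴ = 9597147095

9597147095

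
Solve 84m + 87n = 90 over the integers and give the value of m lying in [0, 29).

28

Euclid: 87 = 1·84 + 3; 84 = 28·3 + 0 → gcd = 3; 90 = 3·30.
Back-substitution yields 84·(-1) + 87·(1) = 3, so one solution is m = -1·30 = -30, n = 1·30 = 30.
Solutions in m differ by 87/3 = 29; the one in [0, 29) is -30 mod 29 = 28.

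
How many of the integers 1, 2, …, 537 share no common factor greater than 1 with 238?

217

238 = 2·7·17. Inclusion–exclusion on these primes:
537 − ⌊537/2⌋ − ⌊537/7⌋ − ⌊537/17⌋ + ⌊537/14⌋ + ⌊537/34⌋ + ⌊537/119⌋ − ⌊537/238⌋ = 217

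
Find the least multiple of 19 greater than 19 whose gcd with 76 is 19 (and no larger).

57

76 = 19·4. Any x with gcd(x, 76) = 19 is a multiple of 19, say 19s, with s coprime to 4.
Need s > 19/19, so s ≥ 2. First s ≥ 2 with gcd(s, 4) = 1 is s = 3. Thus x = 19·3 = 57.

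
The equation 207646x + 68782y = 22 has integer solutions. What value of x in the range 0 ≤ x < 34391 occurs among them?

27989

Reduce mod 68782: 207646x ≡ 22 (mod 68782). With g = gcd(207646, 68782) = 2 dividing 22, divide through: 103823x ≡ 11 (mod 34391).
Since gcd(103823, 34391) = 1, x ≡ 11·(103823)⁻¹ ≡ 27989 (mod 34391). Smallest non-negative: 27989.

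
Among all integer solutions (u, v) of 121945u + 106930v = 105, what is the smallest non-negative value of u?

Reduce mod 106930: 121945u ≡ 105 (mod 106930). With g = gcd(121945, 106930) = 5 dividing 105, divide through: 24389u ≡ 21 (mod 21386).
Since gcd(24389, 21386) = 1, u ≡ 21·(24389)⁻¹ ≡ 5683 (mod 21386). Smallest non-negative: 5683.

5683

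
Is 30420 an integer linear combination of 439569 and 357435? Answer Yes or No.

gcd(439569, 357435): 439569 = 1·357435 + 82134; 357435 = 4·82134 + 28899; 82134 = 2·28899 + 24336; 28899 = 1·24336 + 4563; 24336 = 5·4563 + 1521; 4563 = 3·1521 + 0 → 1521
1521 divides 30420, so a solution exists.

Yes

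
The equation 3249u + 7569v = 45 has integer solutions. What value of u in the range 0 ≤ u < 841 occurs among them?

219

Euclid: 7569 = 2·3249 + 1071; 3249 = 3·1071 + 36; 1071 = 29·36 + 27; 36 = 1·27 + 9; 27 = 3·9 + 0 → gcd = 9; 45 = 9·5.
Back-substitution yields 3249·(212) + 7569·(-91) = 9, so one solution is u = 212·5 = 1060, v = -91·5 = -455.
Solutions in u differ by 7569/9 = 841; the one in [0, 841) is 1060 mod 841 = 219.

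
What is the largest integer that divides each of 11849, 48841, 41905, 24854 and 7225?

gcd(11849, 48841): 48841 = 4·11849 + 1445; 11849 = 8·1445 + 289; 1445 = 5·289 + 0 → 289
gcd(289, 41905): 41905 = 145·289 + 0 → 289
gcd(289, 24854): 24854 = 86·289 + 0 → 289
gcd(289, 7225): 7225 = 25·289 + 0 → 289

289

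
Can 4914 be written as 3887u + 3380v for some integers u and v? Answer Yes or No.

gcd(3887, 3380): 3887 = 1·3380 + 507; 3380 = 6·507 + 338; 507 = 1·338 + 169; 338 = 2·169 + 0 → 169
169 does not divide 4914, so a solution does not exist.

No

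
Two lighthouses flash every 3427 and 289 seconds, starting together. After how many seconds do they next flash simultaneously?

3427 = 23 · 149; 289 = 17²
max exponents: 17² · 23 · 149 = 990403

990403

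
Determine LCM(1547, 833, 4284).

1547 = 7 · 13 · 17; 833 = 7² · 17; 4284 = 2² · 3² · 7 · 17
lcm takes max exponent of each prime: 2² · 3² · 7² · 13 · 17 = 389844

389844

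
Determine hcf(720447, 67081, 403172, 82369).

49

720447 = 3 · 7² · 13² · 29; 67081 = 7² · 37²; 403172 = 2² · 7² · 11² · 17; 82369 = 7² · 41²
gcd takes min exponent of each prime: 7² = 49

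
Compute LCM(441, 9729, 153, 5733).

105355341

441 = 3² · 7²; 9729 = 3² · 23 · 47; 153 = 3² · 17; 5733 = 3² · 7² · 13
lcm takes max exponent of each prime: 3² · 7² · 13 · 17 · 23 · 47 = 105355341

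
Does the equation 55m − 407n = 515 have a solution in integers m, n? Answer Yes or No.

No

By Bézout, 55m − 407n = 515 has integer solutions iff gcd(55, 407) | 515.
Euclid: 407 = 7·55 + 22; 55 = 2·22 + 11; 22 = 2·11 + 0. gcd = 11; 515 mod 11 = 9. No.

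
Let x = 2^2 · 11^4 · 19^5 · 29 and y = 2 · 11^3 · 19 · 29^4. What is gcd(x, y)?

1466762

min exponent per shared prime: 2 · 11^3 · 19 · 29 = 1466762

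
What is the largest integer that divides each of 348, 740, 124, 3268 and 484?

gcd(348, 740): 740 = 2·348 + 44; 348 = 7·44 + 40; 44 = 1·40 + 4; 40 = 10·4 + 0 → 4
gcd(4, 124): 124 = 31·4 + 0 → 4
gcd(4, 3268): 3268 = 817·4 + 0 → 4
gcd(4, 484): 484 = 121·4 + 0 → 4

4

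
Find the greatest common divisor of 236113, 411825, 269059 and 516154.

5491

236113 = 17² · 19 · 43; 411825 = 3 · 5² · 17² · 19; 269059 = 7² · 17² · 19; 516154 = 2 · 17² · 19 · 47
gcd takes min exponent of each prime: 17² · 19 = 5491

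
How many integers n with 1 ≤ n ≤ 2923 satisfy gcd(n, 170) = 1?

1101

Prime factors of 170: 2, 5, 17. Count integers ≤ 2923 divisible by none of them.
By inclusion–exclusion: 2923 − ⌊2923/2⌋ − ⌊2923/5⌋ − ⌊2923/17⌋ + ⌊2923/10⌋ + ⌊2923/34⌋ + ⌊2923/85⌋ − ⌊2923/170⌋ = 1101.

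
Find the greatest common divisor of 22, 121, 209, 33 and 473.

22 = 2 · 11; 121 = 11²; 209 = 11 · 19; 33 = 3 · 11; 473 = 11 · 43
gcd takes min exponent of each prime: 11 = 11

11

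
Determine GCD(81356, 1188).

44

81356 = 2² · 11 · 43²
1188 = 2² · 3³ · 11
Common: 2² · 11 = 44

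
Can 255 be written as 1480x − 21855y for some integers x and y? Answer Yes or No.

By Bézout, 1480x − 21855y = 255 has integer solutions iff gcd(1480, 21855) | 255.
Euclid: 21855 = 14·1480 + 1135; 1480 = 1·1135 + 345; 1135 = 3·345 + 100; 345 = 3·100 + 45; 100 = 2·45 + 10; 45 = 4·10 + 5; 10 = 2·5 + 0. gcd = 5; 255 mod 5 = 0. Yes.

Yes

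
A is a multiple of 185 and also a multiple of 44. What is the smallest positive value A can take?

8140

gcd first: 185 = 4·44 + 9; 44 = 4·9 + 8; 9 = 1·8 + 1; 8 = 8·1 + 0 → gcd = 1
lcm = 185·44/gcd = 8140/1 = 8140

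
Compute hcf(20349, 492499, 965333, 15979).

19

gcd(20349, 492499): 492499 = 24·20349 + 4123; 20349 = 4·4123 + 3857; 4123 = 1·3857 + 266; 3857 = 14·266 + 133; 266 = 2·133 + 0 → 133
gcd(133, 965333): 965333 = 7258·133 + 19; 133 = 7·19 + 0 → 19
gcd(19, 15979): 15979 = 841·19 + 0 → 19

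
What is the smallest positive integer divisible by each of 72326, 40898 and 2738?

2024743298006

lcm(72326, 40898) = 72326·40898/gcd = 2957988748/2 = 1478994374
lcm(1478994374, 2738) = 1478994374·2738/gcd = 4049486596012/2 = 2024743298006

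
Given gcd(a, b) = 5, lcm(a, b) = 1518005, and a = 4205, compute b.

a·b = gcd·lcm = 5·1518005 = 7590025, so b = 7590025/4205 = 1805.

1805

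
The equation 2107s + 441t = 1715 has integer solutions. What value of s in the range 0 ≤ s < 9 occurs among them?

Euclid: 2107 = 4·441 + 343; 441 = 1·343 + 98; 343 = 3·98 + 49; 98 = 2·49 + 0 → gcd = 49; 1715 = 49·35.
Back-substitution yields 2107·(4) + 441·(-19) = 49, so one solution is s = 4·35 = 140, t = -19·35 = -665.
Solutions in s differ by 441/49 = 9; the one in [0, 9) is 140 mod 9 = 5.

5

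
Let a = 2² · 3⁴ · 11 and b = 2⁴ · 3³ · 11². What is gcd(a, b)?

1188

min exponent per shared prime: 2² · 3³ · 11 = 1188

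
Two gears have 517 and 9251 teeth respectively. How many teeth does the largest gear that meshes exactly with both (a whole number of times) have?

Euclid: 9251 = 17·517 + 462; 517 = 1·462 + 55; 462 = 8·55 + 22; 55 = 2·22 + 11; 22 = 2·11 + 0. Last nonzero remainder: 11.

11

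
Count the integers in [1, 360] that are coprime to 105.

105 = 3·5·7. Inclusion–exclusion on these primes:
360 − ⌊360/3⌋ − ⌊360/5⌋ − ⌊360/7⌋ + ⌊360/15⌋ + ⌊360/21⌋ + ⌊360/35⌋ − ⌊360/105⌋ = 165

165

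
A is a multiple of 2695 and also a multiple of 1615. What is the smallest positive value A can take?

2695 = 5 · 7² · 11; 1615 = 5 · 17 · 19
max exponents: 5 · 7² · 11 · 17 · 19 = 870485

870485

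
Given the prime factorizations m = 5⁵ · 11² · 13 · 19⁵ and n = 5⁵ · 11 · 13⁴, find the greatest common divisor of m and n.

446875

min exponent per shared prime: 5⁵ · 11 · 13 = 446875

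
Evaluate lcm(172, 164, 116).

172 = 2² · 43; 164 = 2² · 41; 116 = 2² · 29
lcm takes max exponent of each prime: 2² · 29 · 41 · 43 = 204508

204508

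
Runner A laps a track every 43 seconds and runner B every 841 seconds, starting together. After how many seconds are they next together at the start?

43 = 43; 841 = 29²
max exponents: 29² · 43 = 36163

36163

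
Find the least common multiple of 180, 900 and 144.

lcm(180, 900) = 180·900/gcd = 162000/180 = 900
lcm(900, 144) = 900·144/gcd = 129600/36 = 3600

3600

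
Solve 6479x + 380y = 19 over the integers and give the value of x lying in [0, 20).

1

gcd(6479, 380) = 19 (Euclid: 6479 = 17·380 + 19; 380 = 20·19 + 0), and 19 | 19.
Extended Euclid: 6479·(1) + 380·(-17) = 19. Scale by 1: x₀ = 1.
General solution x = x₀ + 20t; reducing mod 20 gives x = 1 (and y = -17).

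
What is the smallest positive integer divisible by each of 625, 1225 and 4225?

5175625

625 = 5⁴; 1225 = 5² · 7²; 4225 = 5² · 13²
lcm takes max exponent of each prime: 5⁴ · 7² · 13² = 5175625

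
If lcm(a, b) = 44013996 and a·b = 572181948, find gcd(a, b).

gcd·lcm = product, so gcd = 572181948/44013996 = 13.

13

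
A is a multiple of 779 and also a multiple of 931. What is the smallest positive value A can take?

38171

779 = 19 · 41; 931 = 7² · 19
max exponents: 7² · 19 · 41 = 38171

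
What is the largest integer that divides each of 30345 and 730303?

Euclid: 730303 = 24·30345 + 2023; 30345 = 15·2023 + 0. Last nonzero remainder: 2023.

2023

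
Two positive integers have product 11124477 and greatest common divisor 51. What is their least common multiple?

gcd·lcm = product, so lcm = 11124477/51 = 218127.

218127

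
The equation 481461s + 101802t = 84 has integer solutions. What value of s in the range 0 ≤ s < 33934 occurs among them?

32042

Reduce mod 101802: 481461s ≡ 84 (mod 101802). With g = gcd(481461, 101802) = 3 dividing 84, divide through: 160487s ≡ 28 (mod 33934).
Since gcd(160487, 33934) = 1, s ≡ 28·(160487)⁻¹ ≡ 32042 (mod 33934). Smallest non-negative: 32042.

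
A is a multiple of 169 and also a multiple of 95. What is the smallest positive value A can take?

16055

gcd first: 169 = 1·95 + 74; 95 = 1·74 + 21; 74 = 3·21 + 11; 21 = 1·11 + 10; 11 = 1·10 + 1; 10 = 10·1 + 0 → gcd = 1
lcm = 169·95/gcd = 16055/1 = 16055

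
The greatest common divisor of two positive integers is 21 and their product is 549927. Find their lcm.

26187

gcd·lcm = product, so lcm = 549927/21 = 26187.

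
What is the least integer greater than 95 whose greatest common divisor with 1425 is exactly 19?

Multiples of 19 above 95: 19·6, 19·7, … . Need the cofactor coprime to 1425/19 = 75.
Checking s = 6, 7, … the first with gcd(s, 75) = 1 is s = 7, giving 133.

133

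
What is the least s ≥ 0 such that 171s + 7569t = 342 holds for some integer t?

Euclid: 7569 = 44·171 + 45; 171 = 3·45 + 36; 45 = 1·36 + 9; 36 = 4·9 + 0 → gcd = 9; 342 = 9·38.
Back-substitution yields 171·(-177) + 7569·(4) = 9, so one solution is s = -177·38 = -6726, t = 4·38 = 152.
Solutions in s differ by 7569/9 = 841; the one in [0, 841) is -6726 mod 841 = 2.

2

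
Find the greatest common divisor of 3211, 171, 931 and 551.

19

3211 = 13² · 19; 171 = 3² · 19; 931 = 7² · 19; 551 = 19 · 29
gcd takes min exponent of each prime: 19 = 19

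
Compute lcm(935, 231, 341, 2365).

935 = 5 · 11 · 17; 231 = 3 · 7 · 11; 341 = 11 · 31; 2365 = 5 · 11 · 43
lcm takes max exponent of each prime: 3 · 5 · 7 · 11 · 17 · 31 · 43 = 26173455

26173455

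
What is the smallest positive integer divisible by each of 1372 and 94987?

130322164

1372 = 2² · 7³; 94987 = 43 · 47²
max exponents: 2² · 7³ · 43 · 47² = 130322164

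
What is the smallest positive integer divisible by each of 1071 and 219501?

gcd first: 219501 = 204·1071 + 1017; 1071 = 1·1017 + 54; 1017 = 18·54 + 45; 54 = 1·45 + 9; 45 = 5·9 + 0 → gcd = 9
lcm = 1071·219501/gcd = 235085571/9 = 26120619

26120619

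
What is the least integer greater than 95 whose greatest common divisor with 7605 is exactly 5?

gcd(m, 7605) = 5 forces 5 | m; write m = 5s. Then gcd(5s, 5·1521) = 5·gcd(s, 1521), so need gcd(s, 1521) = 1.
5s > 95 gives s ≥ 20. The least s ≥ 20 coprime to 1521 is 20, so m = 5·20 = 100.

100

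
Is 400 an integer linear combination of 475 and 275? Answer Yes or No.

gcd(475, 275): 475 = 1·275 + 200; 275 = 1·200 + 75; 200 = 2·75 + 50; 75 = 1·50 + 25; 50 = 2·25 + 0 → 25
25 divides 400, so a solution exists.

Yes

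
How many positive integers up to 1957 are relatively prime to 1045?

1045 = 5·11·19. Inclusion–exclusion on these primes:
1957 − ⌊1957/5⌋ − ⌊1957/11⌋ − ⌊1957/19⌋ + ⌊1957/55⌋ + ⌊1957/95⌋ + ⌊1957/209⌋ − ⌊1957/1045⌋ = 1349

1349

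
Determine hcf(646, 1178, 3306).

38

646 = 2 · 17 · 19; 1178 = 2 · 19 · 31; 3306 = 2 · 3 · 19 · 29
gcd takes min exponent of each prime: 2 · 19 = 38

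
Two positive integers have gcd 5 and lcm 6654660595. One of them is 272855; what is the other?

121945

p·q = gcd·lcm = 5·6654660595 = 33273302975, so q = 33273302975/272855 = 121945.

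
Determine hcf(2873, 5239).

169

Euclid: 5239 = 1·2873 + 2366; 2873 = 1·2366 + 507; 2366 = 4·507 + 338; 507 = 1·338 + 169; 338 = 2·169 + 0. Last nonzero remainder: 169.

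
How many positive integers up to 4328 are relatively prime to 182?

1713

182 = 2·7·13. Inclusion–exclusion on these primes:
4328 − ⌊4328/2⌋ − ⌊4328/7⌋ − ⌊4328/13⌋ + ⌊4328/14⌋ + ⌊4328/26⌋ + ⌊4328/91⌋ − ⌊4328/182⌋ = 1713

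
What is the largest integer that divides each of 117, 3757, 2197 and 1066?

13

117 = 3² · 13; 3757 = 13 · 17²; 2197 = 13³; 1066 = 2 · 13 · 41
gcd takes min exponent of each prime: 13 = 13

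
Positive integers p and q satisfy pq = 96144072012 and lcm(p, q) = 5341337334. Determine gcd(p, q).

18

gcd·lcm = product, so gcd = 96144072012/5341337334 = 18.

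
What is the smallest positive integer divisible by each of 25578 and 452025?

26217450

25578 = 2 · 3² · 7² · 29; 452025 = 3² · 5² · 7² · 41
max exponents: 2 · 3² · 5² · 7² · 29 · 41 = 26217450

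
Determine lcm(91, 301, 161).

89999

91 = 7 · 13; 301 = 7 · 43; 161 = 7 · 23
lcm takes max exponent of each prime: 7 · 13 · 23 · 43 = 89999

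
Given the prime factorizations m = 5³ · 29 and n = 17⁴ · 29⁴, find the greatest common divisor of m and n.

29

min exponent per shared prime: 29 = 29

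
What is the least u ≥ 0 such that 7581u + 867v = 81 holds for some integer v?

191

Euclid: 7581 = 8·867 + 645; 867 = 1·645 + 222; 645 = 2·222 + 201; 222 = 1·201 + 21; 201 = 9·21 + 12; 21 = 1·12 + 9; 12 = 1·9 + 3; 9 = 3·3 + 0 → gcd = 3; 81 = 3·27.
Back-substitution yields 7581·(82) + 867·(-717) = 3, so one solution is u = 82·27 = 2214, v = -717·27 = -19359.
Solutions in u differ by 867/3 = 289; the one in [0, 289) is 2214 mod 289 = 191.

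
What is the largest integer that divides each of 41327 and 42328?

41327 = 11 · 13 · 17²
42328 = 2³ · 11 · 13 · 37
Common: 11 · 13 = 143

143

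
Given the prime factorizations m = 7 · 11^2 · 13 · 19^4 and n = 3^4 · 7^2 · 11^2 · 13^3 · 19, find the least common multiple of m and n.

137502606254013

max exponent per prime: 3^4 · 7^2 · 11^2 · 13^3 · 19^4 = 137502606254013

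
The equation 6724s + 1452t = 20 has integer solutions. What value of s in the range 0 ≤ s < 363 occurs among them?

Euclid: 6724 = 4·1452 + 916; 1452 = 1·916 + 536; 916 = 1·536 + 380; 536 = 1·380 + 156; 380 = 2·156 + 68; 156 = 2·68 + 20; 68 = 3·20 + 8; 20 = 2·8 + 4; 8 = 2·4 + 0 → gcd = 4; 20 = 4·5.
Back-substitution yields 6724·(-149) + 1452·(690) = 4, so one solution is s = -149·5 = -745, t = 690·5 = 3450.
Solutions in s differ by 1452/4 = 363; the one in [0, 363) is -745 mod 363 = 344.

344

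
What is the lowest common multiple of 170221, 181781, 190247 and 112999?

46789156933

170221 = 17² · 19 · 31; 181781 = 17³ · 37; 190247 = 17 · 19² · 31; 112999 = 17³ · 23
lcm takes max exponent of each prime: 17³ · 19² · 23 · 31 · 37 = 46789156933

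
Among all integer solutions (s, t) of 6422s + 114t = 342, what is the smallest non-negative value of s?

Reduce mod 114: 6422s ≡ 342 (mod 114). With g = gcd(6422, 114) = 38 dividing 342, divide through: 169s ≡ 9 (mod 3).
Since gcd(169, 3) = 1, s ≡ 9·(169)⁻¹ ≡ 0 (mod 3). Smallest non-negative: 0.

0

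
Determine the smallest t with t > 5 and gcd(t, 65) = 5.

65 = 5·13. Any t with gcd(t, 65) = 5 is a multiple of 5, say 5s, with s coprime to 13.
Need s > 5/5, so s ≥ 2. First s ≥ 2 with gcd(s, 13) = 1 is s = 2. Thus t = 5·2 = 10.

10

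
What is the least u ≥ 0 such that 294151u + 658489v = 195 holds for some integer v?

Euclid: 658489 = 2·294151 + 70187; 294151 = 4·70187 + 13403; 70187 = 5·13403 + 3172; 13403 = 4·3172 + 715; 3172 = 4·715 + 312; 715 = 2·312 + 91; 312 = 3·91 + 39; 91 = 2·39 + 13; 39 = 3·13 + 0 → gcd = 13; 195 = 13·15.
Back-substitution yields 294151·(14739) + 658489·(-6584) = 13, so one solution is u = 14739·15 = 221085, v = -6584·15 = -98760.
Solutions in u differ by 658489/13 = 50653; the one in [0, 50653) is 221085 mod 50653 = 18473.

18473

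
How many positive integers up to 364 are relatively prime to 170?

170 = 2·5·17. Inclusion–exclusion on these primes:
364 − ⌊364/2⌋ − ⌊364/5⌋ − ⌊364/17⌋ + ⌊364/10⌋ + ⌊364/34⌋ + ⌊364/85⌋ − ⌊364/170⌋ = 137

137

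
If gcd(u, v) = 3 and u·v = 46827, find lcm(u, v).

gcd·lcm = product, so lcm = 46827/3 = 15609.

15609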